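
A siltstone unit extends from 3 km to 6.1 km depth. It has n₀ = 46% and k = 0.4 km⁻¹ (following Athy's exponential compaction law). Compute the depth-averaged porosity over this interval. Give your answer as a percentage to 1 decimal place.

⟨n⟩ = (1/(d₂−d₁)) ∫ n₀ e^(−kd) dd = n₀·(e^(−k·d₁) − e^(−k·d₂)) / (k·(d₂−d₁))
e^(−0.4×3) = 0.3012; e^(−0.4×6.1) = 0.0872
⟨n⟩ = 0.46 × (0.3012 − 0.0872) / (0.4 × 3.1) = 0.46 × 0.1726 = 0.0794

7.9%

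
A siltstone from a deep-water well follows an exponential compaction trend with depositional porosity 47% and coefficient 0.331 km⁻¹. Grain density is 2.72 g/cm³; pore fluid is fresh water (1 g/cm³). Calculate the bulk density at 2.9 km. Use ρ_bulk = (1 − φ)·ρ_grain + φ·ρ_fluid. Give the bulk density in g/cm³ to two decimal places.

Porosity at depth: phi = 0.47·exp(−0.331×2.9) = 0.47×0.3829 = 0.1800
Bulk density: ρ_b = (1−phi)ρ_g + phi·ρ_f = 0.8200×2.72 + 0.1800×1
       = 2.230 + 0.180 = 2.410 g/cm³

2.41 g/cm³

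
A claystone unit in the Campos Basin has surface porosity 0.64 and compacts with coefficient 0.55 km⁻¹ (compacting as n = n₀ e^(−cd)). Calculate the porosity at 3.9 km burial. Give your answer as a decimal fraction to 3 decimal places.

0.075

n = n₀·exp(−c·d) = 0.64 × exp(−0.55 × 3.9) = 0.64 × exp(−2.145)
  = 0.64 × 0.1171 = 0.0749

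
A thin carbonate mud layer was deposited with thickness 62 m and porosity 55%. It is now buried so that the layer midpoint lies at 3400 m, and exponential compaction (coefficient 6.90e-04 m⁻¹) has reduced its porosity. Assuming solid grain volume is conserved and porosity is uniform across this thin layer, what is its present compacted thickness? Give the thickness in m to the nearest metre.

29 m

Working in km (1 km = 1000 m; k in km⁻¹ = k in m⁻¹ × 1000):
Porosity at 3.4 km: phi = 0.55·exp(−0.69×3.4) = 0.0527
Solid-volume conservation: h(1−phi) = h₀(1−phi₀) ⇒ h = h₀·(1−phi₀)/(1−phi)
h = 0.062 × (1 − 0.55)/(1 − 0.0527) = 0.062 × 0.4750 = 0.0295 km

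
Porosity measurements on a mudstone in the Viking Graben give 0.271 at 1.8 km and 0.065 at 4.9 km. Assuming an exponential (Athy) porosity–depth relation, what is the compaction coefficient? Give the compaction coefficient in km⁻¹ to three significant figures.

0.461 km⁻¹

Athy: n(Z) = n₀ e^(−βZ) ⇒ n₁/n₂ = e^{β(Z₂−Z₁)} ⇒ β = ln(n₁/n₂)/(Z₂−Z₁)
β = ln(0.271/0.065) / (4.9 − 1.8) = ln(4.169) / 3.1 = 1.4277 / 3.1 = 0.4606 km⁻¹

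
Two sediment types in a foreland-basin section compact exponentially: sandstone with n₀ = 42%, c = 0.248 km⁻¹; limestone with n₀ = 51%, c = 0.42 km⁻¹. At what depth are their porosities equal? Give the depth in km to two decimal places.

Set n₀ₐ e^(−cₐd) = n₀ᵦ e^(−cᵦd) ⇒ ln(n₀ₐ/n₀ᵦ) = (cₐ − cᵦ)·d
d = ln(0.42/0.51) / (0.248 − 0.42) = -0.1942 / -0.172 = 1.129 km

1.13 km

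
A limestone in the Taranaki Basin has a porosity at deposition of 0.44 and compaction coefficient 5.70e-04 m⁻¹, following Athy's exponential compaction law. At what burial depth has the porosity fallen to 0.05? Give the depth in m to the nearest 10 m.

3820 m

Working in km (1 km = 1000 m; β in km⁻¹ = β in m⁻¹ × 1000):
Invert Athy's law: d = ln(phi₀/phi) / β
d = ln(0.44/0.05) / 0.57 = ln(8.8) / 0.57 = 2.1748 / 0.57 = 3.815 km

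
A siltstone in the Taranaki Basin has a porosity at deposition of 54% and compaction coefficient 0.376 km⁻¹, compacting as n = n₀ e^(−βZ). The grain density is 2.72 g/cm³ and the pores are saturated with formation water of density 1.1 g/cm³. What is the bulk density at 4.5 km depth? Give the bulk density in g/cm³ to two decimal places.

2.56 g/cm³

Porosity at depth: n = 0.54·exp(−0.376×4.5) = 0.54×0.1842 = 0.0994
Bulk density: ρ_b = (1−n)ρ_g + n·ρ_f = 0.9006×2.72 + 0.0994×1.1
       = 2.450 + 0.109 = 2.559 g/cm³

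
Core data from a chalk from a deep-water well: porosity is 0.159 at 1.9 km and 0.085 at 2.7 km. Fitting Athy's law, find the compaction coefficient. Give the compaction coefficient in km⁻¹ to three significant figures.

0.783 km⁻¹

Athy: phi(z) = phi₀ e^(−βz) ⇒ phi₁/phi₂ = e^{β(z₂−z₁)} ⇒ β = ln(phi₁/phi₂)/(z₂−z₁)
β = ln(0.159/0.085) / (2.7 − 1.9) = ln(1.871) / 0.8 = 0.6263 / 0.8 = 0.7828 km⁻¹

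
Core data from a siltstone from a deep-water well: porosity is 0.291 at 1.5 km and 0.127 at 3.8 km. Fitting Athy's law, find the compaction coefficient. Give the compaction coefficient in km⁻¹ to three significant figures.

Athy: phi(Z) = phi₀ e^(−kZ) ⇒ phi₁/phi₂ = e^{k(Z₂−Z₁)} ⇒ k = ln(phi₁/phi₂)/(Z₂−Z₁)
k = ln(0.291/0.127) / (3.8 − 1.5) = ln(2.291) / 2.3 = 0.8291 / 2.3 = 0.3605 km⁻¹

0.360 km⁻¹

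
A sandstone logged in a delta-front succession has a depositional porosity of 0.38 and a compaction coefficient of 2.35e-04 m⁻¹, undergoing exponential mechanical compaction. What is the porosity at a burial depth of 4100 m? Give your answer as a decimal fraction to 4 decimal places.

Working in km (1 km = 1000 m; β in km⁻¹ = β in m⁻¹ × 1000):
n = n₀·exp(−β·Z) = 0.38 × exp(−0.235 × 4.1) = 0.38 × exp(−0.9635)
  = 0.38 × 0.3816 = 0.1450

0.1450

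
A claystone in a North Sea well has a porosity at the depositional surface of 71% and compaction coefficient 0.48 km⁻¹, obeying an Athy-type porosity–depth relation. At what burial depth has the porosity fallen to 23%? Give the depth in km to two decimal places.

2.35 km

Invert Athy's law: z = ln(phi₀/phi) / c
z = ln(0.71/0.23) / 0.48 = ln(3.087) / 0.48 = 1.1272 / 0.48 = 2.348 km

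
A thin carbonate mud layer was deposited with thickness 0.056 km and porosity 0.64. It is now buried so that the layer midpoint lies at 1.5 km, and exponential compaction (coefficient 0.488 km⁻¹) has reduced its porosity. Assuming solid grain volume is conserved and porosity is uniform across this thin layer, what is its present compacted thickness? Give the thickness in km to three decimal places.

0.029 km

Porosity at 1.5 km: phi = 0.64·exp(−0.488×1.5) = 0.3078
Solid-volume conservation: h(1−phi) = h₀(1−phi₀) ⇒ h = h₀·(1−phi₀)/(1−phi)
h = 0.056 × (1 − 0.64)/(1 − 0.3078) = 0.056 × 0.5201 = 0.0291 km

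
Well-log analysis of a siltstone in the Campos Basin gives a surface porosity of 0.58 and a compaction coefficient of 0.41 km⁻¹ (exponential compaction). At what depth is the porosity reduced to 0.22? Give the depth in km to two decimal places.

Invert Athy's law: d = ln(n₀/n) / c
d = ln(0.58/0.22) / 0.41 = ln(2.636) / 0.41 = 0.9694 / 0.41 = 2.364 km

2.36 km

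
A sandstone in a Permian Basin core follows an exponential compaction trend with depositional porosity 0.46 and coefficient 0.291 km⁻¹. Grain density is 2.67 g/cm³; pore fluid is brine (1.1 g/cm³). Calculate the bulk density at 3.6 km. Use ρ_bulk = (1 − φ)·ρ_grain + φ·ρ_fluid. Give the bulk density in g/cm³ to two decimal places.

Porosity at depth: phi = 0.46·exp(−0.291×3.6) = 0.46×0.3508 = 0.1614
Bulk density: ρ_b = (1−phi)ρ_g + phi·ρ_f = 0.8386×2.67 + 0.1614×1.1
       = 2.239 + 0.177 = 2.417 g/cm³

2.42 g/cm³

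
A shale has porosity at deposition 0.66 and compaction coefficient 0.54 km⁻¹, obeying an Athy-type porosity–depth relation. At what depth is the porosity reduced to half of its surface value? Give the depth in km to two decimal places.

φ/φ₀ = 1/2 ⇒ exp(−c·Z) = 1/2 ⇒ Z = ln(2) / c
Z = 0.6931 / 0.54 = 1.284 km

1.28 km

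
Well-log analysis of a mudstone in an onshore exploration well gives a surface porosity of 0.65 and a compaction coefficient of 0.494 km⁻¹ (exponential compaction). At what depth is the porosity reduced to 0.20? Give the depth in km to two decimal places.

Invert Athy's law: Z = ln(φ₀/φ) / β
Z = ln(0.65/0.2) / 0.494 = ln(3.25) / 0.494 = 1.1787 / 0.494 = 2.386 km

2.39 km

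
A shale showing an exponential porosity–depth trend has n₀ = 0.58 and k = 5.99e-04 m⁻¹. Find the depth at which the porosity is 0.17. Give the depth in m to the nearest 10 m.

2050 m

Working in km (1 km = 1000 m; k in km⁻¹ = k in m⁻¹ × 1000):
Invert Athy's law: z = ln(n₀/n) / k
z = ln(0.58/0.17) / 0.599 = ln(3.412) / 0.599 = 1.2272 / 0.599 = 2.049 km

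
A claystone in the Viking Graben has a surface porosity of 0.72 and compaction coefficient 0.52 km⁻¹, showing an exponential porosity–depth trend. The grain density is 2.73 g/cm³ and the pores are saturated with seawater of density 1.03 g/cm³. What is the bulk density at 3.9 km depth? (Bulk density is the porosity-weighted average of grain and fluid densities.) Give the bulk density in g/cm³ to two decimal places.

2.57 g/cm³

Porosity at depth: φ = 0.72·exp(−0.52×3.9) = 0.72×0.1316 = 0.0948
Bulk density: ρ_b = (1−φ)ρ_g + φ·ρ_f = 0.9052×2.73 + 0.0948×1.03
       = 2.471 + 0.098 = 2.569 g/cm³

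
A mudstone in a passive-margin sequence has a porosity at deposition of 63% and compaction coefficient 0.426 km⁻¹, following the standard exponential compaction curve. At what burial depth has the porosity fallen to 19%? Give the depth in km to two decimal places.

Invert Athy's law: z = ln(n₀/n) / c
z = ln(0.63/0.19) / 0.426 = ln(3.316) / 0.426 = 1.1987 / 0.426 = 2.814 km

2.81 km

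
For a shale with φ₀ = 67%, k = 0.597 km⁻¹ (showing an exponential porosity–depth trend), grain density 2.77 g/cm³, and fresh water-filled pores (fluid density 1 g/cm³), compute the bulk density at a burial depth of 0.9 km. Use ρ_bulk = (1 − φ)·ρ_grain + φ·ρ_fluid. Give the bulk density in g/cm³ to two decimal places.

2.08 g/cm³

Porosity at depth: φ = 0.67·exp(−0.597×0.9) = 0.67×0.5843 = 0.3915
Bulk density: ρ_b = (1−φ)ρ_g + φ·ρ_f = 0.6085×2.77 + 0.3915×1
       = 1.686 + 0.391 = 2.077 g/cm³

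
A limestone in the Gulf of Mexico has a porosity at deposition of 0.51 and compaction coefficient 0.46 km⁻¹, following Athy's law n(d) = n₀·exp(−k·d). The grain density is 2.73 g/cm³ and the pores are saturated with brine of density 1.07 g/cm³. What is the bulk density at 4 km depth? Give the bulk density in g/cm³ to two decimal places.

Porosity at depth: n = 0.51·exp(−0.46×4) = 0.51×0.1588 = 0.0810
Bulk density: ρ_b = (1−n)ρ_g + n·ρ_f = 0.9190×2.73 + 0.0810×1.07
       = 2.509 + 0.087 = 2.596 g/cm³

2.60 g/cm³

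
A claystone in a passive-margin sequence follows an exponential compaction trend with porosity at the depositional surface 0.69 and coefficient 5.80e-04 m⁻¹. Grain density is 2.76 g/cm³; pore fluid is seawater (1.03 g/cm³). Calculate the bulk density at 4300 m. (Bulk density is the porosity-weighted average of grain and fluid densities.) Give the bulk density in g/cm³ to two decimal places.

2.66 g/cm³

Working in km (1 km = 1000 m; k in km⁻¹ = k in m⁻¹ × 1000):
Porosity at depth: φ = 0.69·exp(−0.58×4.3) = 0.69×0.0826 = 0.0570
Bulk density: ρ_b = (1−φ)ρ_g + φ·ρ_f = 0.9430×2.76 + 0.0570×1.03
       = 2.603 + 0.059 = 2.661 g/cm³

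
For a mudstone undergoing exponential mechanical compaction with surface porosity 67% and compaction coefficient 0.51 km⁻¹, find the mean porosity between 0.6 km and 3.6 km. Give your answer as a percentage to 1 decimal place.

25.3%

⟨n⟩ = (1/(z₂−z₁)) ∫ n₀ e^(−kz) dz = n₀·(e^(−k·z₁) − e^(−k·z₂)) / (k·(z₂−z₁))
e^(−0.51×0.6) = 0.7364; e^(−0.51×3.6) = 0.1595
⟨n⟩ = 0.67 × (0.7364 − 0.1595) / (0.51 × 3) = 0.67 × 0.3771 = 0.2526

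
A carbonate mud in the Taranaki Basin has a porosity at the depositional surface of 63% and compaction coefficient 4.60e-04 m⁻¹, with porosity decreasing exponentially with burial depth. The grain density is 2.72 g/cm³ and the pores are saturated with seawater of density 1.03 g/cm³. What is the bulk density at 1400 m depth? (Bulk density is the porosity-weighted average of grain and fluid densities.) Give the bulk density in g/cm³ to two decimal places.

Working in km (1 km = 1000 m; c in km⁻¹ = c in m⁻¹ × 1000):
Porosity at depth: n = 0.63·exp(−0.46×1.4) = 0.63×0.5252 = 0.3309
Bulk density: ρ_b = (1−n)ρ_g + n·ρ_f = 0.6691×2.72 + 0.3309×1.03
       = 1.820 + 0.341 = 2.161 g/cm³

2.16 g/cm³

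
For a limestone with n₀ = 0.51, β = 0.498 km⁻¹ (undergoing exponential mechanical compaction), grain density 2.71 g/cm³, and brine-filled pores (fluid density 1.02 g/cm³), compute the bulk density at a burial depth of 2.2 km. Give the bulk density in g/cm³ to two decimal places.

2.42 g/cm³

Porosity at depth: n = 0.51·exp(−0.498×2.2) = 0.51×0.3343 = 0.1705
Bulk density: ρ_b = (1−n)ρ_g + n·ρ_f = 0.8295×2.71 + 0.1705×1.02
       = 2.248 + 0.174 = 2.422 g/cm³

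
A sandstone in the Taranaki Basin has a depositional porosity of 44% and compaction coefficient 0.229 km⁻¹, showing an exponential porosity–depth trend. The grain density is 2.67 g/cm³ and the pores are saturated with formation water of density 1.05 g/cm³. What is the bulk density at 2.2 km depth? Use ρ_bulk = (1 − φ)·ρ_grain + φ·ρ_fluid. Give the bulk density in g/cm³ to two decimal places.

2.24 g/cm³

Porosity at depth: φ = 0.44·exp(−0.229×2.2) = 0.44×0.6042 = 0.2659
Bulk density: ρ_b = (1−φ)ρ_g + φ·ρ_f = 0.7341×2.67 + 0.2659×1.05
       = 1.960 + 0.279 = 2.239 g/cm³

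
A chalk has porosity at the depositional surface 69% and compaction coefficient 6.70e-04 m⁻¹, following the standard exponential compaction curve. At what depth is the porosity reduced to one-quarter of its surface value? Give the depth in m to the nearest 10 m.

2070 m

Working in km (1 km = 1000 m; β in km⁻¹ = β in m⁻¹ × 1000):
phi/phi₀ = 1/4 ⇒ exp(−β·z) = 1/4 ⇒ z = ln(4) / β
z = 1.3863 / 0.67 = 2.069 km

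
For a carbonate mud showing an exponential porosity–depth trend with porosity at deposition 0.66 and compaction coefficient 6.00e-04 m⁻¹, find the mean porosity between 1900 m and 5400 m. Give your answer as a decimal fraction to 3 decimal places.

0.088

Working in km (1 km = 1000 m; c in km⁻¹ = c in m⁻¹ × 1000):
⟨phi⟩ = (1/(z₂−z₁)) ∫ phi₀ e^(−cz) dz = phi₀·(e^(−c·z₁) − e^(−c·z₂)) / (c·(z₂−z₁))
e^(−0.6×1.9) = 0.3198; e^(−0.6×5.4) = 0.0392
⟨phi⟩ = 0.66 × (0.3198 − 0.0392) / (0.6 × 3.5) = 0.66 × 0.1336 = 0.0882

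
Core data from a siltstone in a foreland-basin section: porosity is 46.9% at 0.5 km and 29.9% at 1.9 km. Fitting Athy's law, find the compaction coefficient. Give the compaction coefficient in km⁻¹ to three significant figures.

Athy: φ(Z) = φ₀ e^(−kZ) ⇒ φ₁/φ₂ = e^{k(Z₂−Z₁)} ⇒ k = ln(φ₁/φ₂)/(Z₂−Z₁)
k = ln(0.469/0.299) / (1.9 − 0.5) = ln(1.569) / 1.4 = 0.4502 / 1.4 = 0.3215 km⁻¹

0.322 km⁻¹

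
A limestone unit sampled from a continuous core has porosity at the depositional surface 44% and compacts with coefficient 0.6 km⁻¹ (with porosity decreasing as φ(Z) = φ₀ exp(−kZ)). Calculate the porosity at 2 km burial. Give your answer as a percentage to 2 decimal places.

φ = φ₀·exp(−k·Z) = 0.44 × exp(−0.6 × 2) = 0.44 × exp(−1.2)
  = 0.44 × 0.3012 = 0.1325

13.25%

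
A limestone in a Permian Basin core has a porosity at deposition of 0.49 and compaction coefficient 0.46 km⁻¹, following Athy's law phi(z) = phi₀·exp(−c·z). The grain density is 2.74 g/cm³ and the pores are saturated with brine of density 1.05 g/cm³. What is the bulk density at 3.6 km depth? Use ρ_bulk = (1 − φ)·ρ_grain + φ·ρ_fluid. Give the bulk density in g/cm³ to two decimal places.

2.58 g/cm³

Porosity at depth: phi = 0.49·exp(−0.46×3.6) = 0.49×0.1909 = 0.0935
Bulk density: ρ_b = (1−phi)ρ_g + phi·ρ_f = 0.9065×2.74 + 0.0935×1.05
       = 2.484 + 0.098 = 2.582 g/cm³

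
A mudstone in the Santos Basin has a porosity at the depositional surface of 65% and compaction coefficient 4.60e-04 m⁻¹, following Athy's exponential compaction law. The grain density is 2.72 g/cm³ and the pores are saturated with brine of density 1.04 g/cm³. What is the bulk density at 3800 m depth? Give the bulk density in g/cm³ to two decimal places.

2.53 g/cm³

Working in km (1 km = 1000 m; k in km⁻¹ = k in m⁻¹ × 1000):
Porosity at depth: n = 0.65·exp(−0.46×3.8) = 0.65×0.1741 = 0.1132
Bulk density: ρ_b = (1−n)ρ_g + n·ρ_f = 0.8868×2.72 + 0.1132×1.04
       = 2.412 + 0.118 = 2.530 g/cm³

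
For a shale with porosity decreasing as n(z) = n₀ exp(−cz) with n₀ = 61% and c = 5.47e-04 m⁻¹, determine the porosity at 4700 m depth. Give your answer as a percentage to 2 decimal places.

Working in km (1 km = 1000 m; c in km⁻¹ = c in m⁻¹ × 1000):
n = n₀·exp(−c·z) = 0.61 × exp(−0.547 × 4.7) = 0.61 × exp(−2.571)
  = 0.61 × 0.0765 = 0.0466

4.66%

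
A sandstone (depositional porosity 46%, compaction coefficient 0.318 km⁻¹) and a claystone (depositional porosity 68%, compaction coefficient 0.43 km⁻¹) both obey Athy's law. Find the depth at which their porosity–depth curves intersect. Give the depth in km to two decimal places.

Set n₀ₐ e^(−βₐz) = n₀ᵦ e^(−βᵦz) ⇒ ln(n₀ₐ/n₀ᵦ) = (βₐ − βᵦ)·z
z = ln(0.46/0.68) / (0.318 − 0.43) = -0.3909 / -0.112 = 3.490 km

3.49 km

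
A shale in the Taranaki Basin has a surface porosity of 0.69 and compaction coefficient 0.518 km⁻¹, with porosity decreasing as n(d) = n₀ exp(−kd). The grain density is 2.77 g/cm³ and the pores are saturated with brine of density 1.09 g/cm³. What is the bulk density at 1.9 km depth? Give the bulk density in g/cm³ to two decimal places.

2.34 g/cm³

Porosity at depth: n = 0.69·exp(−0.518×1.9) = 0.69×0.3737 = 0.2579
Bulk density: ρ_b = (1−n)ρ_g + n·ρ_f = 0.7421×2.77 + 0.2579×1.09
       = 2.056 + 0.281 = 2.337 g/cm³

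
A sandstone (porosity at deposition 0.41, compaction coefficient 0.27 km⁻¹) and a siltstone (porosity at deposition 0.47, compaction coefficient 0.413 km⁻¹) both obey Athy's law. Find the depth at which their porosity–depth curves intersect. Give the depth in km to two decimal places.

Set φ₀ₐ e^(−βₐd) = φ₀ᵦ e^(−βᵦd) ⇒ ln(φ₀ₐ/φ₀ᵦ) = (βₐ − βᵦ)·d
d = ln(0.41/0.47) / (0.27 − 0.413) = -0.1366 / -0.143 = 0.955 km

0.96 km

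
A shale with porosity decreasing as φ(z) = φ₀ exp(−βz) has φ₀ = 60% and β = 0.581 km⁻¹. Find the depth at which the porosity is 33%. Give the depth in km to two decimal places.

1.03 km

Invert Athy's law: z = ln(φ₀/φ) / β
z = ln(0.6/0.33) / 0.581 = ln(1.818) / 0.581 = 0.5978 / 0.581 = 1.029 km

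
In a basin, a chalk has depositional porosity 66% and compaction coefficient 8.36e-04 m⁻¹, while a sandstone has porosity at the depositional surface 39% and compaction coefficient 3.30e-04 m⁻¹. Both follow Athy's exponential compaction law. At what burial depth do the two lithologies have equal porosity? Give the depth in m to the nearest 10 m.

Working in km (1 km = 1000 m; k in km⁻¹ = k in m⁻¹ × 1000):
Set phi₀ₐ e^(−kₐZ) = phi₀ᵦ e^(−kᵦZ) ⇒ ln(phi₀ₐ/phi₀ᵦ) = (kₐ − kᵦ)·Z
Z = ln(0.66/0.39) / (0.836 − 0.33) = 0.5261 / 0.506 = 1.040 km

1040 m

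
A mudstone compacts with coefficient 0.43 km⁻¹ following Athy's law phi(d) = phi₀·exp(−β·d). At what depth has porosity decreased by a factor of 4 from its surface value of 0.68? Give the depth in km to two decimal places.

phi/phi₀ = 1/4 ⇒ exp(−β·d) = 1/4 ⇒ d = ln(4) / β
d = 1.3863 / 0.43 = 3.224 km

3.22 km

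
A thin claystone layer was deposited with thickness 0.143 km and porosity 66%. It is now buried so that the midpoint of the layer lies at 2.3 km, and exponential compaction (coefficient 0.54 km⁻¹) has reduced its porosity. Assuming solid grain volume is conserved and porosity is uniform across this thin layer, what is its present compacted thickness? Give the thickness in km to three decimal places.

Porosity at 2.3 km: phi = 0.66·exp(−0.54×2.3) = 0.1906
Solid-volume conservation: h(1−phi) = h₀(1−phi₀) ⇒ h = h₀·(1−phi₀)/(1−phi)
h = 0.143 × (1 − 0.66)/(1 − 0.1906) = 0.143 × 0.4201 = 0.0601 km

0.060 km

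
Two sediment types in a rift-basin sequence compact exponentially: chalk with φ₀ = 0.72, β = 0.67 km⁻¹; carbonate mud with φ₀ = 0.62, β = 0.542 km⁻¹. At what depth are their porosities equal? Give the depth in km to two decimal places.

Set φ₀ₐ e^(−βₐZ) = φ₀ᵦ e^(−βᵦZ) ⇒ ln(φ₀ₐ/φ₀ᵦ) = (βₐ − βᵦ)·Z
Z = ln(0.72/0.62) / (0.67 − 0.542) = 0.1495 / 0.128 = 1.168 km

1.17 km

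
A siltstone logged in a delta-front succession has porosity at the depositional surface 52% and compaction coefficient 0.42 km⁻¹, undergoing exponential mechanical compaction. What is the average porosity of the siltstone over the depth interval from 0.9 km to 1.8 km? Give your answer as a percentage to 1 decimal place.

⟨φ⟩ = (1/(d₂−d₁)) ∫ φ₀ e^(−kd) dd = φ₀·(e^(−k·d₁) − e^(−k·d₂)) / (k·(d₂−d₁))
e^(−0.42×0.9) = 0.6852; e^(−0.42×1.8) = 0.4695
⟨φ⟩ = 0.52 × (0.6852 − 0.4695) / (0.42 × 0.9) = 0.52 × 0.5706 = 0.2967

29.7%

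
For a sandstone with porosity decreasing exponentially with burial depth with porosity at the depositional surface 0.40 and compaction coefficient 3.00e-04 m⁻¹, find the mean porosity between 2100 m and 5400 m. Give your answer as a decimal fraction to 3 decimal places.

Working in km (1 km = 1000 m; k in km⁻¹ = k in m⁻¹ × 1000):
⟨n⟩ = (1/(z₂−z₁)) ∫ n₀ e^(−kz) dz = n₀·(e^(−k·z₁) − e^(−k·z₂)) / (k·(z₂−z₁))
e^(−0.3×2.1) = 0.5326; e^(−0.3×5.4) = 0.1979
⟨n⟩ = 0.4 × (0.5326 − 0.1979) / (0.3 × 3.3) = 0.4 × 0.3381 = 0.1352

0.135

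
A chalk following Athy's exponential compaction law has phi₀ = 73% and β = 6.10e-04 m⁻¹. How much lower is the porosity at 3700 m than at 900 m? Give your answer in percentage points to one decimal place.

34.5 percentage points

Working in km (1 km = 1000 m; β in km⁻¹ = β in m⁻¹ × 1000):
phi(0.9) = 0.73·e^(−0.61×0.9) = 0.4216
phi(3.7) = 0.73·e^(−0.61×3.7) = 0.0764
Δphi = 0.4216 − 0.0764 = 0.3452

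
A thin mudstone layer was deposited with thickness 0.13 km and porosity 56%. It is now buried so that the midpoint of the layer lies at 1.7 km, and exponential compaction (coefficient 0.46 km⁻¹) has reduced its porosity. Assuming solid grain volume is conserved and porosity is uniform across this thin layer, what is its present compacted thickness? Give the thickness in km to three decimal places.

Porosity at 1.7 km: n = 0.56·exp(−0.46×1.7) = 0.2562
Solid-volume conservation: h(1−n) = h₀(1−n₀) ⇒ h = h₀·(1−n₀)/(1−n)
h = 0.13 × (1 − 0.56)/(1 − 0.2562) = 0.13 × 0.5916 = 0.0769 km

0.077 km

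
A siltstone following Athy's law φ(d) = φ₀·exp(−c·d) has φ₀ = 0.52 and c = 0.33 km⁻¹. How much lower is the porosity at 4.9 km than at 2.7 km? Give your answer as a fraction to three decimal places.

0.110

φ(2.7) = 0.52·e^(−0.33×2.7) = 0.2133
φ(4.9) = 0.52·e^(−0.33×4.9) = 0.1032
Δφ = 0.2133 − 0.1032 = 0.1101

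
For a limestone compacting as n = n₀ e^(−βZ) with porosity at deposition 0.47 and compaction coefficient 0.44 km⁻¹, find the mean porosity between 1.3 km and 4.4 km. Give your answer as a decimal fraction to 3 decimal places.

⟨n⟩ = (1/(Z₂−Z₁)) ∫ n₀ e^(−βZ) dZ = n₀·(e^(−β·Z₁) − e^(−β·Z₂)) / (β·(Z₂−Z₁))
e^(−0.44×1.3) = 0.5644; e^(−0.44×4.4) = 0.1443
⟨n⟩ = 0.47 × (0.5644 − 0.1443) / (0.44 × 3.1) = 0.47 × 0.3080 = 0.1448

0.145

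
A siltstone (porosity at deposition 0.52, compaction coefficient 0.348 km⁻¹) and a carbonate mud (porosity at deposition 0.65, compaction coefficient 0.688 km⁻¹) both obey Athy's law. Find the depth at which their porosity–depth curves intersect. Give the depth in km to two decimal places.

0.66 km

Set n₀ₐ e^(−kₐZ) = n₀ᵦ e^(−kᵦZ) ⇒ ln(n₀ₐ/n₀ᵦ) = (kₐ − kᵦ)·Z
Z = ln(0.52/0.65) / (0.348 − 0.688) = -0.2231 / -0.34 = 0.656 km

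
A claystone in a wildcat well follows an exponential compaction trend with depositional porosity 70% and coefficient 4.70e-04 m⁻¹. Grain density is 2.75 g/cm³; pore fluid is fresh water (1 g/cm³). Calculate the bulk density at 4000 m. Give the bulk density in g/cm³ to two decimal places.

Working in km (1 km = 1000 m; β in km⁻¹ = β in m⁻¹ × 1000):
Porosity at depth: n = 0.7·exp(−0.47×4) = 0.7×0.1526 = 0.1068
Bulk density: ρ_b = (1−n)ρ_g + n·ρ_f = 0.8932×2.75 + 0.1068×1
       = 2.456 + 0.107 = 2.563 g/cm³

2.56 g/cm³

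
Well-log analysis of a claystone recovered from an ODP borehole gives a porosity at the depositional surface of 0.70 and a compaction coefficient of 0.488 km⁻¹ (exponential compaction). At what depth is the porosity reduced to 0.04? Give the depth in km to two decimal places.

Invert Athy's law: z = ln(n₀/n) / β
z = ln(0.7/0.04) / 0.488 = ln(17.5) / 0.488 = 2.8622 / 0.488 = 5.865 km

5.87 km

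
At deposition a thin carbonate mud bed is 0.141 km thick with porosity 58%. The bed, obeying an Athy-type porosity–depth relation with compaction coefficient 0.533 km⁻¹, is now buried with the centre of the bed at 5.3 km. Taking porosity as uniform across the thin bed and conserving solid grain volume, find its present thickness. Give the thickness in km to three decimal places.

0.061 km

Porosity at 5.3 km: φ = 0.58·exp(−0.533×5.3) = 0.0344
Solid-volume conservation: h(1−φ) = h₀(1−φ₀) ⇒ h = h₀·(1−φ₀)/(1−φ)
h = 0.141 × (1 − 0.58)/(1 − 0.0344) = 0.141 × 0.4350 = 0.0613 km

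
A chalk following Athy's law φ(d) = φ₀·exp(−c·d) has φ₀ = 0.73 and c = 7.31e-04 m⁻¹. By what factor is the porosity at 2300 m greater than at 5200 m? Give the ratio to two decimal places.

Working in km (1 km = 1000 m; c in km⁻¹ = c in m⁻¹ × 1000):
φ(d₁)/φ(d₂) = e^(−c·d₁)/e^(−c·d₂) = e^{c(d₂−d₁)}
= exp(0.731 × 2.9) = exp(2.12) = 8.3303

8.33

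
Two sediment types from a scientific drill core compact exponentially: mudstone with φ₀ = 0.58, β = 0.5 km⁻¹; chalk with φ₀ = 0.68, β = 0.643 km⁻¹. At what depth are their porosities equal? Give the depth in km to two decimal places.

Set φ₀ₐ e^(−βₐd) = φ₀ᵦ e^(−βᵦd) ⇒ ln(φ₀ₐ/φ₀ᵦ) = (βₐ − βᵦ)·d
d = ln(0.58/0.68) / (0.5 − 0.643) = -0.1591 / -0.143 = 1.112 km

1.11 km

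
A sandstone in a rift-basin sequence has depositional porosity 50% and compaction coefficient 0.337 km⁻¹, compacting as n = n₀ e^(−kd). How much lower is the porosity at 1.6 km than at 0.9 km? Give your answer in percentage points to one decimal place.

7.8 percentage points

n(0.9) = 0.5·e^(−0.337×0.9) = 0.3692
n(1.6) = 0.5·e^(−0.337×1.6) = 0.2916
Δn = 0.3692 − 0.2916 = 0.0776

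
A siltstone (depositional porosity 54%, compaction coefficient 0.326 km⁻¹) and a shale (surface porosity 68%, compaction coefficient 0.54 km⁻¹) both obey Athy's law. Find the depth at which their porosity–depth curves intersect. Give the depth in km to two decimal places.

1.08 km

Set φ₀ₐ e^(−cₐZ) = φ₀ᵦ e^(−cᵦZ) ⇒ ln(φ₀ₐ/φ₀ᵦ) = (cₐ − cᵦ)·Z
Z = ln(0.54/0.68) / (0.326 − 0.54) = -0.2305 / -0.214 = 1.077 km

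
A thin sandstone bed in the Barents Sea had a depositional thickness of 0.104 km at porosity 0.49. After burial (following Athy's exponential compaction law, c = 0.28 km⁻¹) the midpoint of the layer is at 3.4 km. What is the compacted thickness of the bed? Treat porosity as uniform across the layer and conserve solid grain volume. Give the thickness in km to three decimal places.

Porosity at 3.4 km: n = 0.49·exp(−0.28×3.4) = 0.1891
Solid-volume conservation: h(1−n) = h₀(1−n₀) ⇒ h = h₀·(1−n₀)/(1−n)
h = 0.104 × (1 − 0.49)/(1 − 0.1891) = 0.104 × 0.6289 = 0.0654 km

0.065 km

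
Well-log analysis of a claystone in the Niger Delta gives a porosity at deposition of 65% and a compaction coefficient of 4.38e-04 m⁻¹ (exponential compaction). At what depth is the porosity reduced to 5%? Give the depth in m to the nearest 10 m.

5860 m

Working in km (1 km = 1000 m; k in km⁻¹ = k in m⁻¹ × 1000):
Invert Athy's law: Z = ln(n₀/n) / k
Z = ln(0.65/0.05) / 0.438 = ln(13) / 0.438 = 2.5649 / 0.438 = 5.856 km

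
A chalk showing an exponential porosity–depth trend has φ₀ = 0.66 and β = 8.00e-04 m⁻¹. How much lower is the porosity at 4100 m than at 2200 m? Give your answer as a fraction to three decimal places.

Working in km (1 km = 1000 m; β in km⁻¹ = β in m⁻¹ × 1000):
φ(2.2) = 0.66·e^(−0.8×2.2) = 0.1135
φ(4.1) = 0.66·e^(−0.8×4.1) = 0.0248
Δφ = 0.1135 − 0.0248 = 0.0887

0.089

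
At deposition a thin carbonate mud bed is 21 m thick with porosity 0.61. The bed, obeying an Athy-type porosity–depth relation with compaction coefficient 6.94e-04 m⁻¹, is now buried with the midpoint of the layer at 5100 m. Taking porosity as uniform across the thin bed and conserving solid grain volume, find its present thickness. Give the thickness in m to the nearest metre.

Working in km (1 km = 1000 m; k in km⁻¹ = k in m⁻¹ × 1000):
Porosity at 5.1 km: φ = 0.61·exp(−0.694×5.1) = 0.0177
Solid-volume conservation: h(1−φ) = h₀(1−φ₀) ⇒ h = h₀·(1−φ₀)/(1−φ)
h = 0.021 × (1 − 0.61)/(1 − 0.0177) = 0.021 × 0.3970 = 0.0083 km

8 m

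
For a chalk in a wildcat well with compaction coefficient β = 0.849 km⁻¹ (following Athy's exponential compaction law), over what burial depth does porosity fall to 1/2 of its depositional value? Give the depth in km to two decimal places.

phi/phi₀ = 1/2 ⇒ exp(−β·z) = 1/2 ⇒ z = ln(2) / β
z = 0.6931 / 0.849 = 0.816 km

0.82 km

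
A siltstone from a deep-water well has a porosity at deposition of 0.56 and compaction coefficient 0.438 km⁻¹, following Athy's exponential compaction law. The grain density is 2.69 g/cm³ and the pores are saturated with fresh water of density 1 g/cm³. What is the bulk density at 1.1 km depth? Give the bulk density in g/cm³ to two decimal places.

2.11 g/cm³

Porosity at depth: phi = 0.56·exp(−0.438×1.1) = 0.56×0.6177 = 0.3459
Bulk density: ρ_b = (1−phi)ρ_g + phi·ρ_f = 0.6541×2.69 + 0.3459×1
       = 1.760 + 0.346 = 2.105 g/cm³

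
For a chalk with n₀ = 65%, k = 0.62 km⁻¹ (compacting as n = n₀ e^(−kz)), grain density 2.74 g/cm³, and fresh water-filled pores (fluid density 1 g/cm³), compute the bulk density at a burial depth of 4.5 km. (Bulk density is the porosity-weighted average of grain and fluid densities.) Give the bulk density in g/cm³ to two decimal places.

Porosity at depth: n = 0.65·exp(−0.62×4.5) = 0.65×0.0614 = 0.0399
Bulk density: ρ_b = (1−n)ρ_g + n·ρ_f = 0.9601×2.74 + 0.0399×1
       = 2.631 + 0.040 = 2.671 g/cm³

2.67 g/cm³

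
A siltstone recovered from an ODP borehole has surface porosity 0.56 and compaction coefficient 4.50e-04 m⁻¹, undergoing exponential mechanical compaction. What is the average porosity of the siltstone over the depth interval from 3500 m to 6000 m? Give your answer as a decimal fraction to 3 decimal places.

0.070

Working in km (1 km = 1000 m; k in km⁻¹ = k in m⁻¹ × 1000):
⟨n⟩ = (1/(Z₂−Z₁)) ∫ n₀ e^(−kZ) dZ = n₀·(e^(−k·Z₁) − e^(−k·Z₂)) / (k·(Z₂−Z₁))
e^(−0.45×3.5) = 0.2070; e^(−0.45×6) = 0.0672
⟨n⟩ = 0.56 × (0.2070 − 0.0672) / (0.45 × 2.5) = 0.56 × 0.1243 = 0.0696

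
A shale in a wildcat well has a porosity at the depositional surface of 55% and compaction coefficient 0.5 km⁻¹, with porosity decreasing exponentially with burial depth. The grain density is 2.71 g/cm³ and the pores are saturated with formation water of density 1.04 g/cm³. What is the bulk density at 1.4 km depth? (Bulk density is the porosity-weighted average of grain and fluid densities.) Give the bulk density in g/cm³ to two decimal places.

2.25 g/cm³

Porosity at depth: φ = 0.55·exp(−0.5×1.4) = 0.55×0.4966 = 0.2731
Bulk density: ρ_b = (1−φ)ρ_g + φ·ρ_f = 0.7269×2.71 + 0.2731×1.04
       = 1.970 + 0.284 = 2.254 g/cm³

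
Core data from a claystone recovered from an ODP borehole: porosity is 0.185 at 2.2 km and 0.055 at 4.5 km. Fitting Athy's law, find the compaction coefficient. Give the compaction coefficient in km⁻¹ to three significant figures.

Athy: φ(d) = φ₀ e^(−kd) ⇒ φ₁/φ₂ = e^{k(d₂−d₁)} ⇒ k = ln(φ₁/φ₂)/(d₂−d₁)
k = ln(0.185/0.055) / (4.5 − 2.2) = ln(3.364) / 2.3 = 1.2130 / 2.3 = 0.5274 km⁻¹

0.527 km⁻¹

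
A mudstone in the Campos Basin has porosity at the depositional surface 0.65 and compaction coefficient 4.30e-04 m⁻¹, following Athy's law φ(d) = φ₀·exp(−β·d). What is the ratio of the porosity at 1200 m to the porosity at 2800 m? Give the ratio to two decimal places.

1.99

Working in km (1 km = 1000 m; β in km⁻¹ = β in m⁻¹ × 1000):
φ(d₁)/φ(d₂) = e^(−β·d₁)/e^(−β·d₂) = e^{β(d₂−d₁)}
= exp(0.43 × 1.6) = exp(0.688) = 1.9897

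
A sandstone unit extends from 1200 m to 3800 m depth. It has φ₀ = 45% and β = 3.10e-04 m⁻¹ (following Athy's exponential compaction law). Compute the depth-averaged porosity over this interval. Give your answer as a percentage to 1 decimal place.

Working in km (1 km = 1000 m; β in km⁻¹ = β in m⁻¹ × 1000):
⟨φ⟩ = (1/(Z₂−Z₁)) ∫ φ₀ e^(−βZ) dZ = φ₀·(e^(−β·Z₁) − e^(−β·Z₂)) / (β·(Z₂−Z₁))
e^(−0.31×1.2) = 0.6894; e^(−0.31×3.8) = 0.3079
⟨φ⟩ = 0.45 × (0.6894 − 0.3079) / (0.31 × 2.6) = 0.45 × 0.4733 = 0.2130

21.3%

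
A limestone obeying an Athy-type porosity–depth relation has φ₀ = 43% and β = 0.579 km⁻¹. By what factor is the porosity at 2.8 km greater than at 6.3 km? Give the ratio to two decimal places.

7.59

φ(d₁)/φ(d₂) = e^(−β·d₁)/e^(−β·d₂) = e^{β(d₂−d₁)}
= exp(0.579 × 3.5) = exp(2.026) = 7.5875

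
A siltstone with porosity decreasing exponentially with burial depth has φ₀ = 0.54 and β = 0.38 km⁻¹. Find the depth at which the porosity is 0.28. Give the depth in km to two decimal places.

Invert Athy's law: z = ln(φ₀/φ) / β
z = ln(0.54/0.28) / 0.38 = ln(1.929) / 0.38 = 0.6568 / 0.38 = 1.728 km

1.73 km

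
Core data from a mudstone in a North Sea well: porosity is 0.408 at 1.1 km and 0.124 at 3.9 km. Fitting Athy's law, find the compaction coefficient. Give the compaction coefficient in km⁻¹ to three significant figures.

0.425 km⁻¹

Athy: φ(Z) = φ₀ e^(−βZ) ⇒ φ₁/φ₂ = e^{β(Z₂−Z₁)} ⇒ β = ln(φ₁/φ₂)/(Z₂−Z₁)
β = ln(0.408/0.124) / (3.9 − 1.1) = ln(3.29) / 2.8 = 1.1910 / 2.8 = 0.4254 km⁻¹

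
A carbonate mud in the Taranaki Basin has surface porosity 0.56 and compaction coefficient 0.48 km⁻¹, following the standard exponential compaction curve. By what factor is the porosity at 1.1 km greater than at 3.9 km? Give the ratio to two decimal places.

3.83

phi(Z₁)/phi(Z₂) = e^(−c·Z₁)/e^(−c·Z₂) = e^{c(Z₂−Z₁)}
= exp(0.48 × 2.8) = exp(1.344) = 3.8344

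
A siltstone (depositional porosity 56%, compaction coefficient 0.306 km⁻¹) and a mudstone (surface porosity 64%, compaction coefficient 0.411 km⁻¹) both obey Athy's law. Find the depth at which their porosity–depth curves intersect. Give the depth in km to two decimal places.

1.27 km

Set n₀ₐ e^(−kₐz) = n₀ᵦ e^(−kᵦz) ⇒ ln(n₀ₐ/n₀ᵦ) = (kₐ − kᵦ)·z
z = ln(0.56/0.64) / (0.306 − 0.411) = -0.1335 / -0.105 = 1.272 km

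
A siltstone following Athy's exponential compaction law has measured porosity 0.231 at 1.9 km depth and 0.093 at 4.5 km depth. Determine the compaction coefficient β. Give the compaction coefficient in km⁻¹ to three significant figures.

0.350 km⁻¹

Athy: phi(z) = phi₀ e^(−βz) ⇒ phi₁/phi₂ = e^{β(z₂−z₁)} ⇒ β = ln(phi₁/phi₂)/(z₂−z₁)
β = ln(0.231/0.093) / (4.5 − 1.9) = ln(2.484) / 2.6 = 0.9098 / 2.6 = 0.3499 km⁻¹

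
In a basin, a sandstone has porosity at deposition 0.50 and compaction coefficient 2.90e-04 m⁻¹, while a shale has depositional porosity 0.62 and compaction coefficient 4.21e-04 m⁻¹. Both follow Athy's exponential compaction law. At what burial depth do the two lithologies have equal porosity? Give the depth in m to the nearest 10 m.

1640 m

Working in km (1 km = 1000 m; β in km⁻¹ = β in m⁻¹ × 1000):
Set φ₀ₐ e^(−βₐz) = φ₀ᵦ e^(−βᵦz) ⇒ ln(φ₀ₐ/φ₀ᵦ) = (βₐ − βᵦ)·z
z = ln(0.5/0.62) / (0.29 − 0.421) = -0.2151 / -0.131 = 1.642 km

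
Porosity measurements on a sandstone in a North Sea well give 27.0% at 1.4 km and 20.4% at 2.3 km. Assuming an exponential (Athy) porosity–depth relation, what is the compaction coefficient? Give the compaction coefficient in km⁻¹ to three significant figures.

Athy: φ(Z) = φ₀ e^(−kZ) ⇒ φ₁/φ₂ = e^{k(Z₂−Z₁)} ⇒ k = ln(φ₁/φ₂)/(Z₂−Z₁)
k = ln(0.27/0.204) / (2.3 − 1.4) = ln(1.324) / 0.9 = 0.2803 / 0.9 = 0.3114 km⁻¹

0.311 km⁻¹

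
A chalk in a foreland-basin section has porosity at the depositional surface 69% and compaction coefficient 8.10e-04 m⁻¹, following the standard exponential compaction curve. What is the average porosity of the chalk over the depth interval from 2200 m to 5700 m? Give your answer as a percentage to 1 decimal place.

3.9%

Working in km (1 km = 1000 m; k in km⁻¹ = k in m⁻¹ × 1000):
⟨φ⟩ = (1/(Z₂−Z₁)) ∫ φ₀ e^(−kZ) dZ = φ₀·(e^(−k·Z₁) − e^(−k·Z₂)) / (k·(Z₂−Z₁))
e^(−0.81×2.2) = 0.1683; e^(−0.81×5.7) = 0.0099
⟨φ⟩ = 0.69 × (0.1683 − 0.0099) / (0.81 × 3.5) = 0.69 × 0.0559 = 0.0386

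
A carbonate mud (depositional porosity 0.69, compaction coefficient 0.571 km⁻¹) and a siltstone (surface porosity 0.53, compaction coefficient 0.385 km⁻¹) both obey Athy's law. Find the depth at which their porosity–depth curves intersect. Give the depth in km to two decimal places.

1.42 km

Set phi₀ₐ e^(−βₐz) = phi₀ᵦ e^(−βᵦz) ⇒ ln(phi₀ₐ/phi₀ᵦ) = (βₐ − βᵦ)·z
z = ln(0.69/0.53) / (0.571 − 0.385) = 0.2638 / 0.186 = 1.418 km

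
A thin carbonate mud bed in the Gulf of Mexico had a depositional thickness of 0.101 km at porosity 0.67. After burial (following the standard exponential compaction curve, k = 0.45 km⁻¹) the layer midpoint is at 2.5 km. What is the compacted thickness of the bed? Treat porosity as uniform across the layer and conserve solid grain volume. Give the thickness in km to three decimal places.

0.043 km

Porosity at 2.5 km: phi = 0.67·exp(−0.45×2.5) = 0.2175
Solid-volume conservation: h(1−phi) = h₀(1−phi₀) ⇒ h = h₀·(1−phi₀)/(1−phi)
h = 0.101 × (1 − 0.67)/(1 − 0.2175) = 0.101 × 0.4217 = 0.0426 km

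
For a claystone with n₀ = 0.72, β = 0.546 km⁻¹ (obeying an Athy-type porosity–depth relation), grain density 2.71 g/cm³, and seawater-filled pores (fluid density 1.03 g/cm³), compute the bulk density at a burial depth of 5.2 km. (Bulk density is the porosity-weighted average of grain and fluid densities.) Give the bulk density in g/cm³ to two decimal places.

2.64 g/cm³

Porosity at depth: n = 0.72·exp(−0.546×5.2) = 0.72×0.0585 = 0.0421
Bulk density: ρ_b = (1−n)ρ_g + n·ρ_f = 0.9579×2.71 + 0.0421×1.03
       = 2.596 + 0.043 = 2.639 g/cm³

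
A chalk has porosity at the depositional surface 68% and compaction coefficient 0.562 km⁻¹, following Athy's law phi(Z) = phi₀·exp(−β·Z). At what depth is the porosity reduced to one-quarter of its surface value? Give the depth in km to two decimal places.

2.47 km

phi/phi₀ = 1/4 ⇒ exp(−β·Z) = 1/4 ⇒ Z = ln(4) / β
Z = 1.3863 / 0.562 = 2.467 km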